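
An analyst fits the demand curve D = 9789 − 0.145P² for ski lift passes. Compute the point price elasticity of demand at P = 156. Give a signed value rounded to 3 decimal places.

-1.127

dD/dP = −2·0.145·P = -45.24. At P = 156, D = 6260.28.
Ed = (dD/dP)·(P/D) = (-45.24) × (156/6260.28) = -1.12733…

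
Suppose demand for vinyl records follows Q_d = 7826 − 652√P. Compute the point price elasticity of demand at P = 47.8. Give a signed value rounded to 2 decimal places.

dQ_d/dP = −652/(2√P) = -47.1524. At P = 47.8, Q_d = 3318.23.
Ed = (dQ_d/dP)·(P/Q_d) = (-47.1524) × (47.8/3318.23) = -0.6792…

-0.68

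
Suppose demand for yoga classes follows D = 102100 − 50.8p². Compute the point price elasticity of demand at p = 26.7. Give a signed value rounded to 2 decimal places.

dD/dp = −2·50.8·p = -2712.72. At p = 26.7, D = 65885.188.
Ed = (dD/dp)·(p/D) = (-2712.72) × (26.7/65885.188) = -1.0993…

-1.10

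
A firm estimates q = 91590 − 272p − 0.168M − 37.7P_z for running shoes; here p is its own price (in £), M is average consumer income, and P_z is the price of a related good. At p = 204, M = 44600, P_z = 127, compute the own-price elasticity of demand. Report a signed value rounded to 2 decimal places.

-2.33

At the given values, q = 91590 − 272(204) − 0.168(44600) − 37.7(127) = 23821.3.
∂q/∂p = −272.
E = (-272) × (204/23821.3) = -2.3293…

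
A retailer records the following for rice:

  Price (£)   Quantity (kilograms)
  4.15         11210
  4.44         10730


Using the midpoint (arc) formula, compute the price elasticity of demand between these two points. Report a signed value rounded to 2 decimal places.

-0.65

%ΔQ = (10730 − 11210) / [(11210 + 10730)/2] = -480/10970 = -0.043755…
%ΔP = (4.44 − 4.15) / [(4.15 + 4.44)/2] = 0.29/4.295 = 0.067520…
Arc Ed = %ΔQ / %ΔP = (-480/10970) / (0.29/4.295) = -0.6480…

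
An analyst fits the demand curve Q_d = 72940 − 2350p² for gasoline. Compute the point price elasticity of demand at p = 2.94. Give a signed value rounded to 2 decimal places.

dQ_d/dp = −2·2350·p = -13818. At p = 2.94, Q_d = 52627.54.
Ed = (dQ_d/dp)·(p/Q_d) = (-13818) × (2.94/52627.54) = -0.7719…

-0.77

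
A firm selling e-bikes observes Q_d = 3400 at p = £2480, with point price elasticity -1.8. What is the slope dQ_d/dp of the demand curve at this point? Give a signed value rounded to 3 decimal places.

-2.468

Ed = (dQ_d/dp)·(p/Q_d) ⇒ dQ_d/dp = Ed·Q_d/p = (-1.8)·3400/2480 = -2.46774…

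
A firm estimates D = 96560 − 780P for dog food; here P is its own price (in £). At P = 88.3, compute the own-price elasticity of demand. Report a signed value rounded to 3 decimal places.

-2.488

At the given values, D = 96560 − 780(88.3) = 27686.
∂D/∂P = −780.
E = (-780) × (88.3/27686) = -2.48768…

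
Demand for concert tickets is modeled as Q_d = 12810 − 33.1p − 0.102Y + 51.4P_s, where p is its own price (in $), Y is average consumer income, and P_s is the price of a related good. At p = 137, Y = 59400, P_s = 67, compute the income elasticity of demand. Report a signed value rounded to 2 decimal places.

At the given values, Q_d = 12810 − 33.1(137) − 0.102(59400) + 51.4(67) = 5660.3.
∂Q_d/∂Y = -0.102.
E = (-0.102) × (59400/5660.3) = -1.0704…

-1.07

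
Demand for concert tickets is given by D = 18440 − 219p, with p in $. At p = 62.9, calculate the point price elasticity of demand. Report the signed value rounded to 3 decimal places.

-2.953

dD/dp = −219. At p = 62.9, D = 18440 − 219(62.9) = 4664.9.
Ed = (dD/dp)·(p/D) = −219 × (62.9/4664.9) = -2.95292…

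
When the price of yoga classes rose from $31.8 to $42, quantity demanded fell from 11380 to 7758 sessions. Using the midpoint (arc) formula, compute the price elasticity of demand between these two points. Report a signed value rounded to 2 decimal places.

-1.37

%ΔQ = (7758 − 11380) / [(11380 + 7758)/2] = -3622/9569 = -0.378513…
%ΔP = (42 − 31.8) / [(31.8 + 42)/2] = 10.2/36.9 = 0.276422…
Arc Ed = %ΔQ / %ΔP = (-3622/9569) / (10.2/36.9) = -1.3693…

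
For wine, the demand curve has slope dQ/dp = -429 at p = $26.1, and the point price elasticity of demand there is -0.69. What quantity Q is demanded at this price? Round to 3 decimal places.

16227.391

Ed = (dQ/dp)·(p/Q) ⇒ Q = (dQ/dp)·p/Ed = (-429)·26.1/(-0.69) = 16227.39130…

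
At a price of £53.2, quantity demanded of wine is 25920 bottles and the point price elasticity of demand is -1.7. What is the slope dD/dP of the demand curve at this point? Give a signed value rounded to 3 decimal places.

Ed = (dD/dP)·(P/D) ⇒ dD/dP = Ed·D/P = (-1.7)·25920/53.2 = -828.27067…

-828.271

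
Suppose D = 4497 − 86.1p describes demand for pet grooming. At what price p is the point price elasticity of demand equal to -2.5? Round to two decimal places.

Ed = −86.1p/(4497 − 86.1p). Set this equal to -2.5:
86.1p = 2.5·(4497 − 86.1p) ⇒ 86.1p(1 + 2.5) = 2.5·4497
p = 2.5·4497 / (86.1·3.5) = 37.3071…

37.31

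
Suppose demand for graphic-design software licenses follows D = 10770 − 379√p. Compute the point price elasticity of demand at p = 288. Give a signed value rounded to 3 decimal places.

dD/dp = −379/(2√p) = -11.1664. At p = 288, D = 4338.16.
Ed = (dD/dp)·(p/D) = (-11.1664) × (288/4338.16) = -0.74131…

-0.741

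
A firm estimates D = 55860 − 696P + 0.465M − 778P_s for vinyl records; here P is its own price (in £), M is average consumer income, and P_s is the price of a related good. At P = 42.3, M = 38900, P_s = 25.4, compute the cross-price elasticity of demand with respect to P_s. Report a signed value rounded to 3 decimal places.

At the given values, D = 55860 − 696(42.3) + 0.465(38900) − 778(25.4) = 24746.5.
∂D/∂P_s = -778.
E = (-778) × (25.4/24746.5) = -0.79854…

-0.799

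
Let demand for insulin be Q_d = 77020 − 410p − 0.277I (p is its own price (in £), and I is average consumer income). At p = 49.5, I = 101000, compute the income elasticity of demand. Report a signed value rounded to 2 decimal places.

At the given values, Q_d = 77020 − 410(49.5) − 0.277(101000) = 28748.
∂Q_d/∂I = -0.277.
E = (-0.277) × (101000/28748) = -0.9731…

-0.97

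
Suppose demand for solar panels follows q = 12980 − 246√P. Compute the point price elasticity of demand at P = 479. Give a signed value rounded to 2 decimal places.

dq/dP = −246/(2√P) = -5.62001. At P = 479, q = 7596.03.
Ed = (dq/dP)·(P/q) = (-5.62001) × (479/7596.03) = -0.3543…

-0.35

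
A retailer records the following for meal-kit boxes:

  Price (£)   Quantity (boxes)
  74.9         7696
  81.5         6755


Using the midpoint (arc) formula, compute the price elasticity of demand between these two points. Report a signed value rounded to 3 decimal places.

-1.543

%ΔQ = (6755 − 7696) / [(7696 + 6755)/2] = -941/7225.5 = -0.130233…
%ΔP = (81.5 − 74.9) / [(74.9 + 81.5)/2] = 6.6/78.2 = 0.084398…
Arc Ed = %ΔQ / %ΔP = (-941/7225.5) / (6.6/78.2) = -1.54306…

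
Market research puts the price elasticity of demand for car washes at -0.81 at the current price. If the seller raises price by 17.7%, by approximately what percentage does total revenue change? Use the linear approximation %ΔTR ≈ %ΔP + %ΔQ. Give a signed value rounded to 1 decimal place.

%ΔQ ≈ Ed × %ΔP = (-0.81) × (+17.7%) = -14.3370%
%ΔTR ≈ %ΔP + %ΔQ = (+17.7%) + (-14.3370%) = +3.3630%

+3.4%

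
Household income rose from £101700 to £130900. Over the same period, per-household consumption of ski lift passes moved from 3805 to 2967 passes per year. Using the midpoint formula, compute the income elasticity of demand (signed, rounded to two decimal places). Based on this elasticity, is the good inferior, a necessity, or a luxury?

%ΔQ = (2967 − 3805)/[( 3805 + 2967)/2] = -838/3386 = -0.247489…
%ΔIncome = (130900 − 101700)/[( 101700 + 130900)/2] = 29200/116300 = 0.251074…
E_income = (-838/3386) / (29200/116300) = -0.9857…
E_income < 0 ⇒ inferior good.

-0.99; inferior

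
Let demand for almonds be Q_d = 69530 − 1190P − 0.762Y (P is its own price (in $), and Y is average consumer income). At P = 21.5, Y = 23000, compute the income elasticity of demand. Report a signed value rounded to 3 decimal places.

At the given values, Q_d = 69530 − 1190(21.5) − 0.762(23000) = 26419.
∂Q_d/∂Y = -0.762.
E = (-0.762) × (23000/26419) = -0.66338…

-0.663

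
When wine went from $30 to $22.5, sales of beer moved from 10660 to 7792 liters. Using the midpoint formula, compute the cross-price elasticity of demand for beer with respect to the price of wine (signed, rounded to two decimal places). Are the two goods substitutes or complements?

1.09; substitutes

%ΔQ_{beer} = (7792 − 10660)/avg = -2868/9226 = -0.310860…
%ΔP_{wine} = (22.5 − 30)/avg = -7.5/26.25 = -0.285714…
E_cross = (-2868/9226) / (-7.5/26.25) = 1.0880…
E_cross > 0 ⇒ the goods are substitutes.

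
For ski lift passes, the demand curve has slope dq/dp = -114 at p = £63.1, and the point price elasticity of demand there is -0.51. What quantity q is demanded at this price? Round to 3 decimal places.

14104.706

Ed = (dq/dp)·(p/q) ⇒ q = (dq/dp)·p/Ed = (-114)·63.1/(-0.51) = 14104.70588…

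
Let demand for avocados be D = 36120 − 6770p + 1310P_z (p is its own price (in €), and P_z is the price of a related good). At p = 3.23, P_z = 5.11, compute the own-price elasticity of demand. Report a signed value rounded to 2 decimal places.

-1.04

At the given values, D = 36120 − 6770(3.23) + 1310(5.11) = 20947.
∂D/∂p = −6770.
E = (-6770) × (3.23/20947) = -1.0439…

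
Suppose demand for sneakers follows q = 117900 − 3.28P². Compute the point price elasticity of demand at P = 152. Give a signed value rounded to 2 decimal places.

-3.60

dq/dP = −2·3.28·P = -997.12. At P = 152, q = 42118.88.
Ed = (dq/dP)·(P/q) = (-997.12) × (152/42118.88) = -3.5984…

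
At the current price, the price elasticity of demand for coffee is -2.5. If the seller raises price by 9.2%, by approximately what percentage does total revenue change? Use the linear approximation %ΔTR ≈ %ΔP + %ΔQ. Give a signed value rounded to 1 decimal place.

-13.8%

%ΔQ ≈ Ed × %ΔP = (-2.5) × (+9.2%) = -23.0000%
%ΔTR ≈ %ΔP + %ΔQ = (+9.2%) + (-23.0000%) = -13.8000%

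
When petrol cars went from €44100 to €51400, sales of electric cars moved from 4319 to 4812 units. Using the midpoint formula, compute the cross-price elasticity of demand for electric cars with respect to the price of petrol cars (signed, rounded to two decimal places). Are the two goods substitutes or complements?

0.71; substitutes

%ΔQ_{electric cars} = (4812 − 4319)/avg = 493/4565.5 = 0.107983…
%ΔP_{petrol cars} = (51400 − 44100)/avg = 7300/47750 = 0.152879…
E_cross = (493/4565.5) / (7300/47750) = 0.7063…
E_cross > 0 ⇒ the goods are substitutes.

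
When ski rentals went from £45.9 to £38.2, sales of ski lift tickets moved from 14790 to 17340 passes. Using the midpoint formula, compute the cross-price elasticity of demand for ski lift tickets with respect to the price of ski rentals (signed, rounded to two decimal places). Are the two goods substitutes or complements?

%ΔQ_{ski lift tickets} = (17340 − 14790)/avg = 2550/16065 = 0.158730…
%ΔP_{ski rentals} = (38.2 − 45.9)/avg = -7.7/42.05 = -0.183115…
E_cross = (2550/16065) / (-7.7/42.05) = -0.8668…
E_cross < 0 ⇒ the goods are complements.

-0.87; complements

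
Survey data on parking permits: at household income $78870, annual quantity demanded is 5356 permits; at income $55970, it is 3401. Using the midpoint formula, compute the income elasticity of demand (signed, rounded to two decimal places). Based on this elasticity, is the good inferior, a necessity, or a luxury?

%ΔQ = (3401 − 5356)/[( 5356 + 3401)/2] = -1955/4378.5 = -0.446499…
%ΔIncome = (55970 − 78870)/[( 78870 + 55970)/2] = -22900/67420 = -0.339661…
E_income = (-1955/4378.5) / (-22900/67420) = 1.3145…
E_income > 1 ⇒ normal good, luxury.

1.31; luxury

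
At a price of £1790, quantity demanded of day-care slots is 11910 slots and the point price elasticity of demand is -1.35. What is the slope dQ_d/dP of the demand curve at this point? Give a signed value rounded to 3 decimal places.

Ed = (dQ_d/dP)·(P/Q_d) ⇒ dQ_d/dP = Ed·Q_d/P = (-1.35)·11910/1790 = -8.98240…

-8.982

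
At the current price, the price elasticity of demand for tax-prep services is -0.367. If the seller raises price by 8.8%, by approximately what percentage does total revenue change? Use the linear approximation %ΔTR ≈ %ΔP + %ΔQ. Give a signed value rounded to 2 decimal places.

%ΔQ ≈ Ed × %ΔP = (-0.367) × (+8.8%) = -3.2296%
%ΔTR ≈ %ΔP + %ΔQ = (+8.8%) + (-3.2296%) = +5.5704%

+5.57%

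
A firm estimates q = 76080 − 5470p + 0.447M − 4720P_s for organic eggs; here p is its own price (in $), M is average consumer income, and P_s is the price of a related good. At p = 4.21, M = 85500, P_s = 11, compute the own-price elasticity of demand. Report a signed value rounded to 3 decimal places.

At the given values, q = 76080 − 5470(4.21) + 0.447(85500) − 4720(11) = 39349.8.
∂q/∂p = −5470.
E = (-5470) × (4.21/39349.8) = -0.58523…

-0.585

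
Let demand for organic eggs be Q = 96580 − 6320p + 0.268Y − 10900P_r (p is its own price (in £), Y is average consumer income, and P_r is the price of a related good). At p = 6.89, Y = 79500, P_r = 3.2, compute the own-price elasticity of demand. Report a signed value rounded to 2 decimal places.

-1.10

At the given values, Q = 96580 − 6320(6.89) + 0.268(79500) − 10900(3.2) = 39461.2.
∂Q/∂p = −6320.
E = (-6320) × (6.89/39461.2) = -1.1034…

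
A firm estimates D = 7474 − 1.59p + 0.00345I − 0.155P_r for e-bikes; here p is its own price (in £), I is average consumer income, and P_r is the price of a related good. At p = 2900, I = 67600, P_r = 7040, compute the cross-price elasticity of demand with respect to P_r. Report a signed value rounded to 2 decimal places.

At the given values, D = 7474 − 1.59(2900) + 0.00345(67600) − 0.155(7040) = 2005.02.
∂D/∂P_r = -0.155.
E = (-0.155) × (7040/2005.02) = -0.5442…

-0.54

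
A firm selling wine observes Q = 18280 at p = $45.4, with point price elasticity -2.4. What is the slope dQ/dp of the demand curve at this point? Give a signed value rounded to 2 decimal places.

-966.34

Ed = (dQ/dp)·(p/Q) ⇒ dQ/dp = Ed·Q/p = (-2.4)·18280/45.4 = -966.3436…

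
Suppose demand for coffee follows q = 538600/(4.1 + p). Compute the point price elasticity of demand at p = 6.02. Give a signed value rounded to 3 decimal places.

-0.595

dq/dp = −538600/(4.1 + p)² = -5259.03. At p = 6.02, q = 53221.3.
Ed = (dq/dp)·(p/q) = (-5259.03) × (6.02/53221.3) = -0.59486…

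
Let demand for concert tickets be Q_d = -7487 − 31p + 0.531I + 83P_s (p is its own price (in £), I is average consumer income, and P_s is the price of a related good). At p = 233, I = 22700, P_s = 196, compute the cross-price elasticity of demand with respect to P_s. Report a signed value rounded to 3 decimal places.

At the given values, Q_d = -7487 − 31(233) + 0.531(22700) + 83(196) = 13611.7.
∂Q_d/∂P_s = 83.
E = (83) × (196/13611.7) = 1.19514…

1.195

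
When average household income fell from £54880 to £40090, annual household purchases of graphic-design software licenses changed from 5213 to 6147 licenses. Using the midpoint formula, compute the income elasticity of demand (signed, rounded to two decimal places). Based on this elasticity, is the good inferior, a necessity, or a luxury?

-0.53; inferior

%ΔQ = (6147 − 5213)/[( 5213 + 6147)/2] = 934/5680 = 0.164436…
%ΔIncome = (40090 − 54880)/[( 54880 + 40090)/2] = -14790/47485 = -0.311466…
E_income = (934/5680) / (-14790/47485) = -0.5279…
E_income < 0 ⇒ inferior good.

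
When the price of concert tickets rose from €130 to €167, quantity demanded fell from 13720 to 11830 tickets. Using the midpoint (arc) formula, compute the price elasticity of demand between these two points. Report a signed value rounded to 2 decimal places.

-0.59

%ΔQ = (11830 − 13720) / [(13720 + 11830)/2] = -1890/12775 = -0.147945…
%ΔP = (167 − 130) / [(130 + 167)/2] = 37/148.5 = 0.249158…
Arc Ed = %ΔQ / %ΔP = (-1890/12775) / (37/148.5) = -0.5937…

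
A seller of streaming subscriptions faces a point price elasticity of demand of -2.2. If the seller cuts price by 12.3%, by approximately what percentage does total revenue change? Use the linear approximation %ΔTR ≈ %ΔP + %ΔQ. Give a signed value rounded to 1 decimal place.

%ΔQ ≈ Ed × %ΔP = (-2.2) × (-12.3%) = +27.0600%
%ΔTR ≈ %ΔP + %ΔQ = (-12.3%) + (+27.0600%) = +14.7600%

+14.8%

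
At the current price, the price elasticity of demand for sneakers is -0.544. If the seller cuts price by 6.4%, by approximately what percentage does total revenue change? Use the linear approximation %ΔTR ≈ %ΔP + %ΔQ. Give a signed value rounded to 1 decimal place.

-2.9%

%ΔQ ≈ Ed × %ΔP = (-0.544) × (-6.4%) = +3.4816%
%ΔTR ≈ %ΔP + %ΔQ = (-6.4%) + (+3.4816%) = -2.9184%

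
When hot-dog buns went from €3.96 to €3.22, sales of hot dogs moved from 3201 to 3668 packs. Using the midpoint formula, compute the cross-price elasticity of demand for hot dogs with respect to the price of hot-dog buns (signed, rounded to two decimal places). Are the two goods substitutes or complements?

%ΔQ_{hot dogs} = (3668 − 3201)/avg = 467/3434.5 = 0.135973…
%ΔP_{hot-dog buns} = (3.22 − 3.96)/avg = -0.74/3.59 = -0.206128…
E_cross = (467/3434.5) / (-0.74/3.59) = -0.6596…
E_cross < 0 ⇒ the goods are complements.

-0.66; complements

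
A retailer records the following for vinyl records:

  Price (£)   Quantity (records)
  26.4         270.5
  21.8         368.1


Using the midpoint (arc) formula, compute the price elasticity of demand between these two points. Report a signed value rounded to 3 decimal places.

-1.601

%ΔQ = (368.1 − 270.5) / [(270.5 + 368.1)/2] = 97.6/319.3 = 0.305668…
%ΔP = (21.8 − 26.4) / [(26.4 + 21.8)/2] = -4.6/24.1 = -0.190871…
Arc Ed = %ΔQ / %ΔP = (97.6/319.3) / (-4.6/24.1) = -1.60143…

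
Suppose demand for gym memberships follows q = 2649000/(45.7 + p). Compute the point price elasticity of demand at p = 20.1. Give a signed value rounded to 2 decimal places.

dq/dp = −2649000/(45.7 + p)² = -611.829. At p = 20.1, q = 40258.4.
Ed = (dq/dp)·(p/q) = (-611.829) × (20.1/40258.4) = -0.3054…

-0.31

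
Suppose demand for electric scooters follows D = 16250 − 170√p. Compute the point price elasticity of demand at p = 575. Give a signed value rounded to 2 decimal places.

-0.17

dD/dp = −170/(2√p) = -3.54475. At p = 575, D = 12173.5.
Ed = (dD/dp)·(p/D) = (-3.54475) × (575/12173.5) = -0.1674…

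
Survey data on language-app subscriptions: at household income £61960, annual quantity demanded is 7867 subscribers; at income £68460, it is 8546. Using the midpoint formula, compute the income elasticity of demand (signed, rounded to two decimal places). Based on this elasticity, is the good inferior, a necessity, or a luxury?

0.83; necessity

%ΔQ = (8546 − 7867)/[( 7867 + 8546)/2] = 679/8206.5 = 0.082739…
%ΔIncome = (68460 − 61960)/[( 61960 + 68460)/2] = 6500/65210 = 0.099677…
E_income = (679/8206.5) / (6500/65210) = 0.8300…
0 < E_income < 1 ⇒ normal good, necessity.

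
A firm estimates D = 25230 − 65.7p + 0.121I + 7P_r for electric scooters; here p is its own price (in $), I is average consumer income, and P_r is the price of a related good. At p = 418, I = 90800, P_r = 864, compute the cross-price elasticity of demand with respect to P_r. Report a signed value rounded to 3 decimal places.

0.409

At the given values, D = 25230 − 65.7(418) + 0.121(90800) + 7(864) = 14802.2.
∂D/∂P_r = 7.
E = (7) × (864/14802.2) = 0.40858…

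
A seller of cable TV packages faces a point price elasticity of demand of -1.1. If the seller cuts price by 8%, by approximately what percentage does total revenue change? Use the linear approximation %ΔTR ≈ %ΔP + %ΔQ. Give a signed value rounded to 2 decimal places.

%ΔQ ≈ Ed × %ΔP = (-1.1) × (-8%) = +8.8000%
%ΔTR ≈ %ΔP + %ΔQ = (-8%) + (+8.8000%) = +0.8000%

+0.80%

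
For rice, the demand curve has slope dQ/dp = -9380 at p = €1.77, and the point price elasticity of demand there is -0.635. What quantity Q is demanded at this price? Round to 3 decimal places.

26145.827

Ed = (dQ/dp)·(p/Q) ⇒ Q = (dQ/dp)·p/Ed = (-9380)·1.77/(-0.635) = 26145.82677…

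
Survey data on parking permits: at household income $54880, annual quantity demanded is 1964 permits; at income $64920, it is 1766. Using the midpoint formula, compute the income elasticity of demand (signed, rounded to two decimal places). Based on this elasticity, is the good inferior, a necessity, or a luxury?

%ΔQ = (1766 − 1964)/[( 1964 + 1766)/2] = -198/1865 = -0.106166…
%ΔIncome = (64920 − 54880)/[( 54880 + 64920)/2] = 10040/59900 = 0.167612…
E_income = (-198/1865) / (10040/59900) = -0.6334…
E_income < 0 ⇒ inferior good.

-0.63; inferior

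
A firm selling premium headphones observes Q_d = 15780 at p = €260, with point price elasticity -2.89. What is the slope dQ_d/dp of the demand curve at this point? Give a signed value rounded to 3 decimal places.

-175.401

Ed = (dQ_d/dp)·(p/Q_d) ⇒ dQ_d/dp = Ed·Q_d/p = (-2.89)·15780/260 = -175.40076…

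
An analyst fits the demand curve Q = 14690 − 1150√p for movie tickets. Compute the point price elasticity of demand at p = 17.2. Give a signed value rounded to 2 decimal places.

-0.24

dQ/dp = −1150/(2√p) = -138.645. At p = 17.2, Q = 9920.62.
Ed = (dQ/dp)·(p/Q) = (-138.645) × (17.2/9920.62) = -0.2403…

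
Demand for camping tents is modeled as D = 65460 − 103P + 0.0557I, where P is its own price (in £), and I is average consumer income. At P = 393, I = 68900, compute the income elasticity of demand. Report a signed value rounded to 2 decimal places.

0.13

At the given values, D = 65460 − 103(393) + 0.0557(68900) = 28818.73.
∂D/∂I = 0.0557.
E = (0.0557) × (68900/28818.73) = 0.1331…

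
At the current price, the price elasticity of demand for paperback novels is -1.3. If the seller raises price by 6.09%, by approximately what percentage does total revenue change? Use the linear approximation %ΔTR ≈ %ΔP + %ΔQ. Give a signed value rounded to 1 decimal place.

%ΔQ ≈ Ed × %ΔP = (-1.3) × (+6.09%) = -7.9170%
%ΔTR ≈ %ΔP + %ΔQ = (+6.09%) + (-7.9170%) = -1.8270%

-1.8%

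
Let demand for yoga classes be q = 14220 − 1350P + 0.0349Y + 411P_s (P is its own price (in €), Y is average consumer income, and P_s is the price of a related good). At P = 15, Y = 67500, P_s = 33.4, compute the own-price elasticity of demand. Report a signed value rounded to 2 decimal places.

-2.01

At the given values, q = 14220 − 1350(15) + 0.0349(67500) + 411(33.4) = 10053.15.
∂q/∂P = −1350.
E = (-1350) × (15/10053.15) = -2.0142…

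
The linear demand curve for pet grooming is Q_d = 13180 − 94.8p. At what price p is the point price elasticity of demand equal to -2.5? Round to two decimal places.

99.31

Ed = −94.8p/(13180 − 94.8p). Set this equal to -2.5:
94.8p = 2.5·(13180 − 94.8p) ⇒ 94.8p(1 + 2.5) = 2.5·13180
p = 2.5·13180 / (94.8·3.5) = 99.3068…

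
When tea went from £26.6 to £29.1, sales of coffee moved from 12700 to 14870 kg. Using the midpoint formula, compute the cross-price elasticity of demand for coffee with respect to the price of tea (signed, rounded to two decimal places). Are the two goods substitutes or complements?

1.75; substitutes

%ΔQ_{coffee} = (14870 − 12700)/avg = 2170/13785 = 0.157417…
%ΔP_{tea} = (29.1 − 26.6)/avg = 2.5/27.85 = 0.089766…
E_cross = (2170/13785) / (2.5/27.85) = 1.7536…
E_cross > 0 ⇒ the goods are substitutes.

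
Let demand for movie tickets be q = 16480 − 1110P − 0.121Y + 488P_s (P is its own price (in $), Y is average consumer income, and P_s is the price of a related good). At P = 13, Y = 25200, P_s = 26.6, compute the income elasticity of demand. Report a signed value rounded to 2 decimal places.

-0.25

At the given values, q = 16480 − 1110(13) − 0.121(25200) + 488(26.6) = 11981.6.
∂q/∂Y = -0.121.
E = (-0.121) × (25200/11981.6) = -0.2544…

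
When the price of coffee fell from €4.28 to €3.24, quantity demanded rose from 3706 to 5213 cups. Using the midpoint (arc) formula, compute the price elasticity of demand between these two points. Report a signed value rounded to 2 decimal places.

%ΔQ = (5213 − 3706) / [(3706 + 5213)/2] = 1507/4459.5 = 0.337930…
%ΔP = (3.24 − 4.28) / [(4.28 + 3.24)/2] = -1.04/3.76 = -0.276595…
Arc Ed = %ΔQ / %ΔP = (1507/4459.5) / (-1.04/3.76) = -1.2217…

-1.22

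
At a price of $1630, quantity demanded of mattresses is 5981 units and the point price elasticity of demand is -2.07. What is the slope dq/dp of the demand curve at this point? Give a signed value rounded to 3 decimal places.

-7.596

Ed = (dq/dp)·(p/q) ⇒ dq/dp = Ed·q/p = (-2.07)·5981/1630 = -7.59550…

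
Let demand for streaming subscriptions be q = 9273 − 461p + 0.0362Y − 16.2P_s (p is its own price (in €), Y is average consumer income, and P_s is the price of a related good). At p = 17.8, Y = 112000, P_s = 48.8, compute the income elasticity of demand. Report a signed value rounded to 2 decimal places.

0.94

At the given values, q = 9273 − 461(17.8) + 0.0362(112000) − 16.2(48.8) = 4331.04.
∂q/∂Y = 0.0362.
E = (0.0362) × (112000/4331.04) = 0.9361…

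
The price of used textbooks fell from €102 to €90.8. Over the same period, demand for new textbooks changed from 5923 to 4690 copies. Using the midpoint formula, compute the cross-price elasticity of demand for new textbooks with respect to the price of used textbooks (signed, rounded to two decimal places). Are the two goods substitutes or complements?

2.00; substitutes

%ΔQ_{new textbooks} = (4690 − 5923)/avg = -1233/5306.5 = -0.232356…
%ΔP_{used textbooks} = (90.8 − 102)/avg = -11.2/96.4 = -0.116182…
E_cross = (-1233/5306.5) / (-11.2/96.4) = 1.9999…
E_cross > 0 ⇒ the goods are substitutes.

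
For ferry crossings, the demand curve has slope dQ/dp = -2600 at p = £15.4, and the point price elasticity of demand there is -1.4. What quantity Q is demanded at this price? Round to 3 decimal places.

Ed = (dQ/dp)·(p/Q) ⇒ Q = (dQ/dp)·p/Ed = (-2600)·15.4/(-1.4) = 28600

28600.000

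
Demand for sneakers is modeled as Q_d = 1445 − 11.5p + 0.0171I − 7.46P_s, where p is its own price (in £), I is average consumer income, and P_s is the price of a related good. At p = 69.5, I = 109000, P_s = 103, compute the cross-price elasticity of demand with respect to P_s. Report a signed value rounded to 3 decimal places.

At the given values, Q_d = 1445 − 11.5(69.5) + 0.0171(109000) − 7.46(103) = 1741.27.
∂Q_d/∂P_s = -7.46.
E = (-7.46) × (103/1741.27) = -0.44127…

-0.441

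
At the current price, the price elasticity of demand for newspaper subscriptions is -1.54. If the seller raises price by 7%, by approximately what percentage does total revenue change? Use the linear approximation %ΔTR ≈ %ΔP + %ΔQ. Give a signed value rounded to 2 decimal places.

%ΔQ ≈ Ed × %ΔP = (-1.54) × (+7%) = -10.7800%
%ΔTR ≈ %ΔP + %ΔQ = (+7%) + (-10.7800%) = -3.7800%

-3.78%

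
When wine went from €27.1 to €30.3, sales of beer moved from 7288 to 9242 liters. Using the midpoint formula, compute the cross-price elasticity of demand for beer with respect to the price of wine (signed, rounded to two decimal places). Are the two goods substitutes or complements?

2.12; substitutes

%ΔQ_{beer} = (9242 − 7288)/avg = 1954/8265 = 0.236418…
%ΔP_{wine} = (30.3 − 27.1)/avg = 3.2/28.7 = 0.111498…
E_cross = (1954/8265) / (3.2/28.7) = 2.1203…
E_cross > 0 ⇒ the goods are substitutes.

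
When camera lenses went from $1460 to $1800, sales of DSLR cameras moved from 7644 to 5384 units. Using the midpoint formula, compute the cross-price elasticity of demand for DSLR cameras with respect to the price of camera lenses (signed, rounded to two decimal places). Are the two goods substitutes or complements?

%ΔQ_{DSLR cameras} = (5384 − 7644)/avg = -2260/6514 = -0.346945…
%ΔP_{camera lenses} = (1800 − 1460)/avg = 340/1630 = 0.208588…
E_cross = (-2260/6514) / (340/1630) = -1.6632…
E_cross < 0 ⇒ the goods are complements.

-1.66; complements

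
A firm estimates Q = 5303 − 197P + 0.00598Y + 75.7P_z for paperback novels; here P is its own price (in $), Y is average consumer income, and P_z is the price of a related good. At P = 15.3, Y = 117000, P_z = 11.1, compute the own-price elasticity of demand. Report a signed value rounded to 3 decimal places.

At the given values, Q = 5303 − 197(15.3) + 0.00598(117000) + 75.7(11.1) = 3828.83.
∂Q/∂P = −197.
E = (-197) × (15.3/3828.83) = -0.78721…

-0.787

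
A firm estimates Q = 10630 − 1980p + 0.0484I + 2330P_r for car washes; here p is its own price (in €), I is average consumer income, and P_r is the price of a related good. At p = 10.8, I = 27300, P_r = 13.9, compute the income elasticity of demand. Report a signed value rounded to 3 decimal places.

At the given values, Q = 10630 − 1980(10.8) + 0.0484(27300) + 2330(13.9) = 22954.32.
∂Q/∂I = 0.0484.
E = (0.0484) × (27300/22954.32) = 0.05756…

0.058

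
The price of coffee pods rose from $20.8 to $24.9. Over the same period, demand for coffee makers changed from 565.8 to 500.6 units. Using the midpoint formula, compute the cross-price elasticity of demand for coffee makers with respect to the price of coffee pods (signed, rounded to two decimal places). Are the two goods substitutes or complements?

%ΔQ_{coffee makers} = (500.6 − 565.8)/avg = -65.2/533.2 = -0.122280…
%ΔP_{coffee pods} = (24.9 − 20.8)/avg = 4.1/22.85 = 0.179431…
E_cross = (-65.2/533.2) / (4.1/22.85) = -0.6814…
E_cross < 0 ⇒ the goods are complements.

-0.68; complements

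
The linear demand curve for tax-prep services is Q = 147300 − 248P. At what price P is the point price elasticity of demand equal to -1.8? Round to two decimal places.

381.83

Ed = −248P/(147300 − 248P). Set this equal to -1.8:
248P = 1.8·(147300 − 248P) ⇒ 248P(1 + 1.8) = 1.8·147300
P = 1.8·147300 / (248·2.8) = 381.8260…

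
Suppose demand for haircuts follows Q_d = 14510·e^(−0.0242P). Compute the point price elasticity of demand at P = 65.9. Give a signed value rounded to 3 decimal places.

dQ_d/dP = −0.0242·Q_d = -71.2654. At P = 65.9, Q_d = 2944.85.
Ed = (dQ_d/dP)·(P/Q_d) = (-71.2654) × (65.9/2944.85) = -1.59478

-1.595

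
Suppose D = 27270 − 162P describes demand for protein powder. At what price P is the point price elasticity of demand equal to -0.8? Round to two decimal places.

Ed = −162P/(27270 − 162P). Set this equal to -0.8:
162P = 0.8·(27270 − 162P) ⇒ 162P(1 + 0.8) = 0.8·27270
P = 0.8·27270 / (162·1.8) = 74.8148…

74.81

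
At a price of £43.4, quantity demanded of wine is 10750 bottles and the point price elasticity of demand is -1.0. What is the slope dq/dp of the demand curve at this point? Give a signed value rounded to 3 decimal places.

Ed = (dq/dp)·(p/q) ⇒ dq/dp = Ed·q/p = (-1.0)·10750/43.4 = -247.69585…

-247.696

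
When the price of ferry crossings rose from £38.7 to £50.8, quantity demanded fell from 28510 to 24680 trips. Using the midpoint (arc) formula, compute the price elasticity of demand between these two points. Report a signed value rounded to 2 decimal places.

%ΔQ = (24680 − 28510) / [(28510 + 24680)/2] = -3830/26595 = -0.144012…
%ΔP = (50.8 − 38.7) / [(38.7 + 50.8)/2] = 12.1/44.75 = 0.270391…
Arc Ed = %ΔQ / %ΔP = (-3830/26595) / (12.1/44.75) = -0.5326…

-0.53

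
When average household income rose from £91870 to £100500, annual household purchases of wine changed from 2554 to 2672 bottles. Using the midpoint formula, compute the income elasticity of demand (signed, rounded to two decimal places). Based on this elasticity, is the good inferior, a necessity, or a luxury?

%ΔQ = (2672 − 2554)/[( 2554 + 2672)/2] = 118/2613 = 0.045158…
%ΔIncome = (100500 − 91870)/[( 91870 + 100500)/2] = 8630/96185 = 0.089722…
E_income = (118/2613) / (8630/96185) = 0.5033…
0 < E_income < 1 ⇒ normal good, necessity.

0.50; necessity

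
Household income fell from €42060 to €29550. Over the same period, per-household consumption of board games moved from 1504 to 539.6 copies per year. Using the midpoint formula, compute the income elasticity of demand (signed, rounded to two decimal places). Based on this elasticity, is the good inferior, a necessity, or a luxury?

%ΔQ = (539.6 − 1504)/[( 1504 + 539.6)/2] = -964.4/1021.8 = -0.943824…
%ΔIncome = (29550 − 42060)/[( 42060 + 29550)/2] = -12510/35805 = -0.349392…
E_income = (-964.4/1021.8) / (-12510/35805) = 2.7013…
E_income > 1 ⇒ normal good, luxury.

2.70; luxury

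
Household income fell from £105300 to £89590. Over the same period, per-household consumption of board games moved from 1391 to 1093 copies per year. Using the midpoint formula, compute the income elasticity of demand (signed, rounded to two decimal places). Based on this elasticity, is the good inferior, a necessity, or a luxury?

%ΔQ = (1093 − 1391)/[( 1391 + 1093)/2] = -298/1242 = -0.239935…
%ΔIncome = (89590 − 105300)/[( 105300 + 89590)/2] = -15710/97445 = -0.161219…
E_income = (-298/1242) / (-15710/97445) = 1.4882…
E_income > 1 ⇒ normal good, luxury.

1.49; luxury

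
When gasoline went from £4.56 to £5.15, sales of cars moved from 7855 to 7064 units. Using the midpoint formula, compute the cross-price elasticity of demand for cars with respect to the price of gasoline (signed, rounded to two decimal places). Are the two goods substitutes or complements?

%ΔQ_{cars} = (7064 − 7855)/avg = -791/7459.5 = -0.106039…
%ΔP_{gasoline} = (5.15 − 4.56)/avg = 0.59/4.855 = 0.121524…
E_cross = (-791/7459.5) / (0.59/4.855) = -0.8725…
E_cross < 0 ⇒ the goods are complements.

-0.87; complements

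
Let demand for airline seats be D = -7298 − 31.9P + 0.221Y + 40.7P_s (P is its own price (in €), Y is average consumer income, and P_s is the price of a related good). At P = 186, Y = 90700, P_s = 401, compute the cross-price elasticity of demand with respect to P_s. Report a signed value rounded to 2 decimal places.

0.71

At the given values, D = -7298 − 31.9(186) + 0.221(90700) + 40.7(401) = 23134.
∂D/∂P_s = 40.7.
E = (40.7) × (401/23134) = 0.7054…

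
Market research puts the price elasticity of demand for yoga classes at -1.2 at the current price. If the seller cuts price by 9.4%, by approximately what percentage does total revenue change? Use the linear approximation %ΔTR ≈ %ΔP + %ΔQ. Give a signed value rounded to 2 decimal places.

+1.88%

%ΔQ ≈ Ed × %ΔP = (-1.2) × (-9.4%) = +11.2800%
%ΔTR ≈ %ΔP + %ΔQ = (-9.4%) + (+11.2800%) = +1.8800%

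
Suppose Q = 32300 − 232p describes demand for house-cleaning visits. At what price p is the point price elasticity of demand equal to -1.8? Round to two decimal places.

Ed = −232p/(32300 − 232p). Set this equal to -1.8:
232p = 1.8·(32300 − 232p) ⇒ 232p(1 + 1.8) = 1.8·32300
p = 1.8·32300 / (232·2.8) = 89.5012…

89.50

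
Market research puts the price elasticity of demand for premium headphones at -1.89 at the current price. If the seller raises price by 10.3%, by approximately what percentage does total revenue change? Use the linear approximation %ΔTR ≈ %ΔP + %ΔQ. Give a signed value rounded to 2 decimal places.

-9.17%

%ΔQ ≈ Ed × %ΔP = (-1.89) × (+10.3%) = -19.4670%
%ΔTR ≈ %ΔP + %ΔQ = (+10.3%) + (-19.4670%) = -9.1670%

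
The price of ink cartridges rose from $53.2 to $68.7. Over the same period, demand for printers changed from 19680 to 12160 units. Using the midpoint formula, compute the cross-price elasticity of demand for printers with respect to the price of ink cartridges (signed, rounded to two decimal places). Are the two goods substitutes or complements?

%ΔQ_{printers} = (12160 − 19680)/avg = -7520/15920 = -0.472361…
%ΔP_{ink cartridges} = (68.7 − 53.2)/avg = 15.5/60.95 = 0.254306…
E_cross = (-7520/15920) / (15.5/60.95) = -1.8574…
E_cross < 0 ⇒ the goods are complements.

-1.86; complements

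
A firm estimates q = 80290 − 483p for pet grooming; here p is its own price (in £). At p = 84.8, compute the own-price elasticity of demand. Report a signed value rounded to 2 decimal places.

-1.04

At the given values, q = 80290 − 483(84.8) = 39331.6.
∂q/∂p = −483.
E = (-483) × (84.8/39331.6) = -1.0413…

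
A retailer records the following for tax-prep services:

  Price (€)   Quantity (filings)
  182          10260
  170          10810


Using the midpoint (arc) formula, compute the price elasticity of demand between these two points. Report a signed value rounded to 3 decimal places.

%ΔQ = (10810 − 10260) / [(10260 + 10810)/2] = 550/10535 = 0.052206…
%ΔP = (170 − 182) / [(182 + 170)/2] = -12/176 = -0.068181…
Arc Ed = %ΔQ / %ΔP = (550/10535) / (-12/176) = -0.76570…

-0.766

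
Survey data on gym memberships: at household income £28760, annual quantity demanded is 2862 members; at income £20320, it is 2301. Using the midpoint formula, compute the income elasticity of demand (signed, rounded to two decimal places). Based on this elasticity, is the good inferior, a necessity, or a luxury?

%ΔQ = (2301 − 2862)/[( 2862 + 2301)/2] = -561/2581.5 = -0.217315…
%ΔIncome = (20320 − 28760)/[( 28760 + 20320)/2] = -8440/24540 = -0.343928…
E_income = (-561/2581.5) / (-8440/24540) = 0.6318…
0 < E_income < 1 ⇒ normal good, necessity.

0.63; necessity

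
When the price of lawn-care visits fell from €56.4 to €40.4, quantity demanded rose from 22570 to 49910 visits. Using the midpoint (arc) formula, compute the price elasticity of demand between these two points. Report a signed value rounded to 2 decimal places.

-2.28

%ΔQ = (49910 − 22570) / [(22570 + 49910)/2] = 27340/36240 = 0.754415…
%ΔP = (40.4 − 56.4) / [(56.4 + 40.4)/2] = -16/48.4 = -0.330578…
Arc Ed = %ΔQ / %ΔP = (27340/36240) / (-16/48.4) = -2.2821…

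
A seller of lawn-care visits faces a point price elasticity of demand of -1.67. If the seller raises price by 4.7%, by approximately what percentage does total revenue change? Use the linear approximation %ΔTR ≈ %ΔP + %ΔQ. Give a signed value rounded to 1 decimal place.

%ΔQ ≈ Ed × %ΔP = (-1.67) × (+4.7%) = -7.8490%
%ΔTR ≈ %ΔP + %ΔQ = (+4.7%) + (-7.8490%) = -3.1490%

-3.1%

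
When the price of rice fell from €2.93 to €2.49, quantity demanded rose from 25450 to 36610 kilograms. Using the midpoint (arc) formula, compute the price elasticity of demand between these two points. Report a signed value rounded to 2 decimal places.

%ΔQ = (36610 − 25450) / [(25450 + 36610)/2] = 11160/31030 = 0.359651…
%ΔP = (2.49 − 2.93) / [(2.93 + 2.49)/2] = -0.44/2.71 = -0.162361…
Arc Ed = %ΔQ / %ΔP = (11160/31030) / (-0.44/2.71) = -2.2151…

-2.22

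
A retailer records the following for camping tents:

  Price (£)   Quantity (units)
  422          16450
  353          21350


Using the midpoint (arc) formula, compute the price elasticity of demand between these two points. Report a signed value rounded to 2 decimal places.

%ΔQ = (21350 − 16450) / [(16450 + 21350)/2] = 4900/18900 = 0.259259…
%ΔP = (353 − 422) / [(422 + 353)/2] = -69/387.5 = -0.178064…
Arc Ed = %ΔQ / %ΔP = (4900/18900) / (-69/387.5) = -1.4559…

-1.46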